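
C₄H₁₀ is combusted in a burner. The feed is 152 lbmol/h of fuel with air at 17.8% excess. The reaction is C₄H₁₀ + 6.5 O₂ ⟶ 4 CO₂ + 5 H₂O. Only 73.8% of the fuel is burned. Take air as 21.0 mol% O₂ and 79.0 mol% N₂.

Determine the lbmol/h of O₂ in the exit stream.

Stoichiometric O₂ = 6.5 × 152 = 988 lbmol/h; O₂ fed = 988 × 1.178 = 1164 lbmol/h.
N₂ fed = 1164 × 79/21 = 4378 lbmol/h.
Fuel reacted = 0.738 × 152 → ξ = 112.2 lbmol/h.
Outlet (n = n₀ + ν ξ):
  C₄H₁₀: 152 − 1(112.2) = 39.82
  O₂: 1164 − 6.5(112.2) = 434.7
  N₂: 4378 (inert)
  CO₂: 0 + 4(112.2) = 448.7
  H₂O: 0 + 5(112.2) = 560.9

435 lbmol/h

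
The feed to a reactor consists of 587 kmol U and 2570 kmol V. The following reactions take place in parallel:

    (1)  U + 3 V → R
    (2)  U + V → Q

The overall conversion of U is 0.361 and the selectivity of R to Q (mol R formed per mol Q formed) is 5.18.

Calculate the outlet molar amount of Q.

34.3 kmol

Conversion of U: U consumed = 0.361 × 587 = 211.9 kmol = 1ξ₁ + 1ξ₂.
Selectivity: 1ξ₁ / (1ξ₂) = 5.18 → ξ₁ = 5.18 ξ₂.
Substitute: (1·5.18 + 1) ξ₂ = 211.9 → ξ₂ = 34.29 kmol, ξ₁ = 177.6 kmol.
Outlet amounts (n = n₀ + Σ ν·ξ):
  U: 587 − 1(177.6) − 1(34.29) = 375.1
  V: 2570 − 3(177.6) − 1(34.29) = 2003
  R: 0 + 1(177.6) = 177.6
  Q: 0 + 1(34.29) = 34.29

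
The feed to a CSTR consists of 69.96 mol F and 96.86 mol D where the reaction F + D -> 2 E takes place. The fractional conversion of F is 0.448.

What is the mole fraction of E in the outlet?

F reacted = 0.448 × 69.96 = 31.34 mol; ν_F = −1, so ξ = 31.34/1 = 31.34 mol.
Outlet amounts (n = n₀ + ν ξ):
  F: 69.96 − 1(31.34) = 38.62
  D: 96.86 − 1(31.34) = 65.52
  E: 0 + 2(31.34) = 62.68
Total out = 166.8 mol; y_E = 62.68 / 166.8 = 0.3758.

0.376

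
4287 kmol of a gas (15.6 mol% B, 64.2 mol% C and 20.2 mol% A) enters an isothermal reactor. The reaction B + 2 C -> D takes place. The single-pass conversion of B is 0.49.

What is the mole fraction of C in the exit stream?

0.577

B reacted = 0.49 × 668.8 = 327.7 kmol; ν_B = −1, so ξ = 327.7/1 = 327.7 kmol.
Outlet amounts (n = n₀ + ν ξ):
  B: 668.8 − 1(327.7) = 341.1
  C: 2752 − 2(327.7) = 2097
  D: 0 + 1(327.7) = 327.7
  A: 866 (inert)
Total out = 3632 kmol; y_C = 2097 / 3632 = 0.5774.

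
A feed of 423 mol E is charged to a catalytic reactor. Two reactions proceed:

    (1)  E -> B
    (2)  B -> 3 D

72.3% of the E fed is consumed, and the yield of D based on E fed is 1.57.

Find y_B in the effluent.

Conversion of E: E consumed = 1ξ₁ = 0.723 × 423 → ξ₁ = 305.8 mol.
Yield of D: 3ξ₂ / 423 = 1.57 → ξ₂ = 221.4 mol.
Outlet amounts (n = n₀ + Σ ν·ξ):
  E: 423 − 1(305.8) = 117.2
  B: 0 + 1(305.8) − 1(221.4) = 84.46
  D: 0 + 3(221.4) = 664.1
Total out = 865.7 mol; y_B = 84.46 / 865.7 = 0.09756.

0.0976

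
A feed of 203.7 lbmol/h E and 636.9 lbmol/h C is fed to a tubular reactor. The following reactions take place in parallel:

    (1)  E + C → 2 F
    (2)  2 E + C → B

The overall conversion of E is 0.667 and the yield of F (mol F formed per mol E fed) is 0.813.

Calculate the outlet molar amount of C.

Yield of F: 2ξ₁ / 203.7 = 0.813 → ξ₁ = 82.8 lbmol/h.
Conversion of E: 1ξ₁ + 2ξ₂ = 0.667 × 203.7 = 135.9 → ξ₂ = 26.53 lbmol/h.
Outlet amounts (n = n₀ + Σ ν·ξ):
  E: 203.7 − 1(82.8) − 2(26.53) = 67.83
  C: 636.9 − 1(82.8) − 1(26.53) = 527.6
  F: 0 + 2(82.8) = 165.6
  B: 0 + 1(26.53) = 26.53

528 lbmol/h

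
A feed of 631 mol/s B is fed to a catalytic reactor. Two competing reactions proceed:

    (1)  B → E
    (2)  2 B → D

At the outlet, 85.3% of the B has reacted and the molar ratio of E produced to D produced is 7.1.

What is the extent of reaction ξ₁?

Conversion of B: B consumed = 0.853 × 631 = 538.2 mol/s = 1ξ₁ + 2ξ₂.
Selectivity: 1ξ₁ / (1ξ₂) = 7.1 → ξ₁ = 7.1 ξ₂.
Substitute: (1·7.1 + 2) ξ₂ = 538.2 → ξ₂ = 59.15 mol/s, ξ₁ = 419.9 mol/s.
Outlet amounts (n = n₀ + Σ ν·ξ):
  B: 631 − 1(419.9) − 2(59.15) = 92.76
  E: 0 + 1(419.9) = 419.9
  D: 0 + 1(59.15) = 59.15

ξ₁ = 420 mol/s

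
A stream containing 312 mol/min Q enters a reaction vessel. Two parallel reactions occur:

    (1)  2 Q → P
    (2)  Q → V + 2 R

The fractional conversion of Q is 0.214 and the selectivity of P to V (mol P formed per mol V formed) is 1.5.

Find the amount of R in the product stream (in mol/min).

Conversion of Q: Q consumed = 0.214 × 312 = 66.77 mol/min = 2ξ₁ + 1ξ₂.
Selectivity: 1ξ₁ / (1ξ₂) = 1.5 → ξ₁ = 1.5 ξ₂.
Substitute: (2·1.5 + 1) ξ₂ = 66.77 → ξ₂ = 16.69 mol/min, ξ₁ = 25.04 mol/min.
Outlet amounts (n = n₀ + Σ ν·ξ):
  Q: 312 − 2(25.04) − 1(16.69) = 245.2
  P: 0 + 1(25.04) = 25.04
  V: 0 + 1(16.69) = 16.69
  R: 0 + 2(16.69) = 33.38

33.4 mol/min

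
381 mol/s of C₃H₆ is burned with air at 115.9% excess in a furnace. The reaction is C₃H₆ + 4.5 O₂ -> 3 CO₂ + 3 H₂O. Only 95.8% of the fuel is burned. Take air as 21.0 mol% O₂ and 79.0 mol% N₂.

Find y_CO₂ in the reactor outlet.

0.0602

Stoichiometric O₂ = 4.5 × 381 = 1714 mol/s; O₂ fed = 1714 × 2.159 = 3702 mol/s.
N₂ fed = 3702 × 79/21 = 13930 mol/s.
Fuel reacted = 0.958 × 381 → ξ = 365 mol/s.
Outlet (n = n₀ + ν ξ):
  C₃H₆: 381 − 1(365) = 16
  O₂: 3702 − 4.5(365) = 2059
  N₂: 13930 (inert)
  CO₂: 0 + 3(365) = 1095
  H₂O: 0 + 3(365) = 1095
Total out = 18190 mol/s; y_CO₂ = 1095 / 18190 = 0.0602.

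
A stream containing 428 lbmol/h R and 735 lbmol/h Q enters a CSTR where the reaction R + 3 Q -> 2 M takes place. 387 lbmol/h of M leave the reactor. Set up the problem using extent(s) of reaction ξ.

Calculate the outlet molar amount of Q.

154 lbmol/h

For M: n = n₀ + 2ξ → 387 = 0 + 2ξ, giving ξ = 193.5 lbmol/h.
Outlet amounts (n = n₀ + ν ξ):
  R: 428 − 1(193.5) = 234.5
  Q: 735 − 3(193.5) = 154.5
  M: 0 + 2(193.5) = 387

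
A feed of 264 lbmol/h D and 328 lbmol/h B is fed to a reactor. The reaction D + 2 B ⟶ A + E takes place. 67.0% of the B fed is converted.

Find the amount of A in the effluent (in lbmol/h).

B reacted = 0.67 × 328 = 219.8 lbmol/h; ν_B = −2, so ξ = 219.8/2 = 109.9 lbmol/h.
Outlet amounts (n = n₀ + ν ξ):
  D: 264 − 1(109.9) = 154.1
  B: 328 − 2(109.9) = 108.2
  A: 0 + 1(109.9) = 109.9
  E: 0 + 1(109.9) = 109.9

110 lbmol/h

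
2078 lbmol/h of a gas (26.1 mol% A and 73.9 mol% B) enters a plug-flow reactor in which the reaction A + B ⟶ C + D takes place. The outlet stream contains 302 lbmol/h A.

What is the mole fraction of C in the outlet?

0.116

For A: n = n₀ − 1ξ → 302 = 542.4 − 1ξ, giving ξ = 240.4 lbmol/h.
Outlet amounts (n = n₀ + ν ξ):
  A: 542.4 − 1(240.4) = 302
  B: 1536 − 1(240.4) = 1295
  C: 0 + 1(240.4) = 240.4
  D: 0 + 1(240.4) = 240.4
Total out = 2078 lbmol/h; y_C = 240.4 / 2078 = 0.1157.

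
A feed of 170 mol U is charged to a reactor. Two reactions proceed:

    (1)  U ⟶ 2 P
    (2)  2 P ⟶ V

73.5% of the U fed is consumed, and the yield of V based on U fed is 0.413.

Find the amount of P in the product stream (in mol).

109 mol

Conversion of U: U consumed = 1ξ₁ = 0.735 × 170 → ξ₁ = 125 mol.
Yield of V: 1ξ₂ / 170 = 0.413 → ξ₂ = 70.21 mol.
Outlet amounts (n = n₀ + Σ ν·ξ):
  U: 170 − 1(125) = 45.05
  P: 0 + 2(125) − 2(70.21) = 109.5
  V: 0 + 1(70.21) = 70.21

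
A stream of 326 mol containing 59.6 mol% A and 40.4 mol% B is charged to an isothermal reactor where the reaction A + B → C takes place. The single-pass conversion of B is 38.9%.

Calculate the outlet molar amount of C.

B reacted = 0.389 × 131.7 = 51.23 mol; ν_B = −1, so ξ = 51.23/1 = 51.23 mol.
Outlet amounts (n = n₀ + ν ξ):
  A: 194.3 − 1(51.23) = 143.1
  B: 131.7 − 1(51.23) = 80.47
  C: 0 + 1(51.23) = 51.23

51.2 mol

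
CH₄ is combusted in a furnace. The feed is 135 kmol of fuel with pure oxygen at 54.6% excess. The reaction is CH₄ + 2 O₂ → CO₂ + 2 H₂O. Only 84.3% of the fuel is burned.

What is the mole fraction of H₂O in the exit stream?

0.412

Stoichiometric O₂ = 2 × 135 = 270 kmol; O₂ fed = 270 × 1.546 = 417.4 kmol.
Fuel reacted = 0.843 × 135 → ξ = 113.8 kmol.
Outlet (n = n₀ + ν ξ):
  CH₄: 135 − 1(113.8) = 21.2
  O₂: 417.4 − 2(113.8) = 189.8
  CO₂: 0 + 1(113.8) = 113.8
  H₂O: 0 + 2(113.8) = 227.6
Total out = 552.4 kmol; y_H₂O = 227.6 / 552.4 = 0.412.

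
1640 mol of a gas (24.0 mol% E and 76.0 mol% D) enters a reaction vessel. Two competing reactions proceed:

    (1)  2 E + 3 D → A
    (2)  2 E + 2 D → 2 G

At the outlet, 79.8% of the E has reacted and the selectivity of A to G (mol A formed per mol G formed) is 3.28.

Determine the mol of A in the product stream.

Conversion of E: E consumed = 0.798 × 393.6 = 314.1 mol = 2ξ₁ + 2ξ₂.
Selectivity: 1ξ₁ / (2ξ₂) = 3.28 → ξ₁ = 6.56 ξ₂.
Substitute: (2·6.56 + 2) ξ₂ = 314.1 → ξ₂ = 20.77 mol, ξ₁ = 136.3 mol.
Outlet amounts (n = n₀ + Σ ν·ξ):
  E: 393.6 − 2(136.3) − 2(20.77) = 79.51
  D: 1246 − 3(136.3) − 2(20.77) = 796
  A: 0 + 1(136.3) = 136.3
  G: 0 + 2(20.77) = 41.55

136 mol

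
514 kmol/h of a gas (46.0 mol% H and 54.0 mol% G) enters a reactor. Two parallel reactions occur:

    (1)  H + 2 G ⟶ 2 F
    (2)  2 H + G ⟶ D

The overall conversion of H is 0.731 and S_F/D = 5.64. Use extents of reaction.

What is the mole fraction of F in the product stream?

Conversion of H: H consumed = 0.731 × 236.4 = 172.8 kmol/h = 1ξ₁ + 2ξ₂.
Selectivity: 2ξ₁ / (1ξ₂) = 5.64 → ξ₁ = 2.82 ξ₂.
Substitute: (1·2.82 + 2) ξ₂ = 172.8 → ξ₂ = 35.86 kmol/h, ξ₁ = 101.1 kmol/h.
Outlet amounts (n = n₀ + Σ ν·ξ):
  H: 236.4 − 1(101.1) − 2(35.86) = 63.6
  G: 277.6 − 2(101.1) − 1(35.86) = 39.46
  F: 0 + 2(101.1) = 202.2
  D: 0 + 1(35.86) = 35.86
Total out = 341.2 kmol/h; y_F = 202.2 / 341.2 = 0.5928.

0.593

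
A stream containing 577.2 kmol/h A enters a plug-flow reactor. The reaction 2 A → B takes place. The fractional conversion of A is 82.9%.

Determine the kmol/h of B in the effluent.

239 kmol/h

A reacted = 0.829 × 577.2 = 478.5 kmol/h; ν_A = −2, so ξ = 478.5/2 = 239.2 kmol/h.
Outlet amounts (n = n₀ + ν ξ):
  A: 577.2 − 2(239.2) = 98.7
  B: 0 + 1(239.2) = 239.2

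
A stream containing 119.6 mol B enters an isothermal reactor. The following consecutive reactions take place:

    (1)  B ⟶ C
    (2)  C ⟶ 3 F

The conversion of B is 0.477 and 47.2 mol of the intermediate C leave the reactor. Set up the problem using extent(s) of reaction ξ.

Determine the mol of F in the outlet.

Conversion of B: B consumed = 1ξ₁ = 0.477 × 119.6 → ξ₁ = 57.05 mol.
C balance: n_C = 0 + 1ξ₁ − 1ξ₂ = 47.2 → ξ₂ = (1·57.05 − 47.2)/1 = 9.849 mol.
Outlet amounts (n = n₀ + Σ ν·ξ):
  B: 119.6 − 1(57.05) = 62.55
  C: 0 + 1(57.05) − 1(9.849) = 47.2
  F: 0 + 3(9.849) = 29.55

29.5 mol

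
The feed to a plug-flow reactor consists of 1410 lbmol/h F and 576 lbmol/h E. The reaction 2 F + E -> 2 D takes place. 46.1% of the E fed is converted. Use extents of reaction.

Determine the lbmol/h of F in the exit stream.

879 lbmol/h

E reacted = 0.461 × 576 = 265.5 lbmol/h; ν_E = −1, so ξ = 265.5/1 = 265.5 lbmol/h.
Outlet amounts (n = n₀ + ν ξ):
  F: 1410 − 2(265.5) = 878.9
  E: 576 − 1(265.5) = 310.5
  D: 0 + 2(265.5) = 531.1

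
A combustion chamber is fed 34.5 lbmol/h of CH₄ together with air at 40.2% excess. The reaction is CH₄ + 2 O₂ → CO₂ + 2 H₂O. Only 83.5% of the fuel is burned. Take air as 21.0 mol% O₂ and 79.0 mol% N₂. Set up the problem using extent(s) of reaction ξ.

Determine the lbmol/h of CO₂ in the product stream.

Stoichiometric O₂ = 2 × 34.5 = 69 lbmol/h; O₂ fed = 69 × 1.402 = 96.74 lbmol/h.
N₂ fed = 96.74 × 79/21 = 363.9 lbmol/h.
Fuel reacted = 0.835 × 34.5 → ξ = 28.81 lbmol/h.
Outlet (n = n₀ + ν ξ):
  CH₄: 34.5 − 1(28.81) = 5.693
  O₂: 96.74 − 2(28.81) = 39.12
  N₂: 363.9 (inert)
  CO₂: 0 + 1(28.81) = 28.81
  H₂O: 0 + 2(28.81) = 57.61

28.8 lbmol/h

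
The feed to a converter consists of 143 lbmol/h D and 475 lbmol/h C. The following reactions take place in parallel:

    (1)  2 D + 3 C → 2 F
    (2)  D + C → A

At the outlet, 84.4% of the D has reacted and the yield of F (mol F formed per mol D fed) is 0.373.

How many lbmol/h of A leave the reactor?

Yield of F: 2ξ₁ / 143 = 0.373 → ξ₁ = 26.67 lbmol/h.
Conversion of D: 2ξ₁ + 1ξ₂ = 0.844 × 143 = 120.7 → ξ₂ = 67.35 lbmol/h.
Outlet amounts (n = n₀ + Σ ν·ξ):
  D: 143 − 2(26.67) − 1(67.35) = 22.31
  C: 475 − 3(26.67) − 1(67.35) = 327.6
  F: 0 + 2(26.67) = 53.34
  A: 0 + 1(67.35) = 67.35

67.4 lbmol/h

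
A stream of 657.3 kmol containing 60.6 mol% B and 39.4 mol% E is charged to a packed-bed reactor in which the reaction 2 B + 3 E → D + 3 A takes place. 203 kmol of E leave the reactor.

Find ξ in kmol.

ξ = 18.7 kmol

For E: n = n₀ − 3ξ → 203 = 259 − 3ξ, giving ξ = 18.66 kmol.
Outlet amounts (n = n₀ + ν ξ):
  B: 398.3 − 2(18.66) = 361
  E: 259 − 3(18.66) = 203
  D: 0 + 1(18.66) = 18.66
  A: 0 + 3(18.66) = 55.98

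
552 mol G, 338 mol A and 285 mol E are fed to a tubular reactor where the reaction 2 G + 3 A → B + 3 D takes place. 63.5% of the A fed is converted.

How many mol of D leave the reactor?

215 mol

A reacted = 0.635 × 338 = 214.6 mol; ν_A = −3, so ξ = 214.6/3 = 71.54 mol.
Outlet amounts (n = n₀ + ν ξ):
  G: 552 − 2(71.54) = 408.9
  A: 338 − 3(71.54) = 123.4
  B: 0 + 1(71.54) = 71.54
  D: 0 + 3(71.54) = 214.6
  E: 285 (inert)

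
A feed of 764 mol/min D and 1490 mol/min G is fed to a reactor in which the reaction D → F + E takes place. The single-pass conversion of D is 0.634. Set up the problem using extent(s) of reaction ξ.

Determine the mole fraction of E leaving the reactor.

D reacted = 0.634 × 764 = 484.4 mol/min; ν_D = −1, so ξ = 484.4/1 = 484.4 mol/min.
Outlet amounts (n = n₀ + ν ξ):
  D: 764 − 1(484.4) = 279.6
  F: 0 + 1(484.4) = 484.4
  E: 0 + 1(484.4) = 484.4
  G: 1490 (inert)
Total out = 2738 mol/min; y_E = 484.4 / 2738 = 0.1769.

0.177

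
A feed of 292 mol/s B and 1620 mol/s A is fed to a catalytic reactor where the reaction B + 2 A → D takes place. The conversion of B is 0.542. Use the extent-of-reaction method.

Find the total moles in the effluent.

1600 mol/s

B reacted = 0.542 × 292 = 158.3 mol/s; ν_B = −1, so ξ = 158.3/1 = 158.3 mol/s.
Outlet amounts (n = n₀ + ν ξ):
  B: 292 − 1(158.3) = 133.7
  A: 1620 − 2(158.3) = 1303
  D: 0 + 1(158.3) = 158.3
Total out = 133.7 + 1303 + 158.3 = 1595 mol/s.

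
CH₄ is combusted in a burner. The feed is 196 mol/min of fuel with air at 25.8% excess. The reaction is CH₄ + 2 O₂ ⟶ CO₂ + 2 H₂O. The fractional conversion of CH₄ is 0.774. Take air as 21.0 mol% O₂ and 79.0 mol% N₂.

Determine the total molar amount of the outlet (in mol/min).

2540 mol/min

Stoichiometric O₂ = 2 × 196 = 392 mol/min; O₂ fed = 392 × 1.258 = 493.1 mol/min.
N₂ fed = 493.1 × 79/21 = 1855 mol/min.
Fuel reacted = 0.774 × 196 → ξ = 151.7 mol/min.
Outlet (n = n₀ + ν ξ):
  CH₄: 196 − 1(151.7) = 44.3
  O₂: 493.1 − 2(151.7) = 189.7
  N₂: 1855 (inert)
  CO₂: 0 + 1(151.7) = 151.7
  H₂O: 0 + 2(151.7) = 303.4
Total out = 44.3 + 189.7 + 1855 + 151.7 + 303.4 = 2544 mol/min.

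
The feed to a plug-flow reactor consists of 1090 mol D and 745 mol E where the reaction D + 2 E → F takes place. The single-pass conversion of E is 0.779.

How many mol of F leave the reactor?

290 mol

E reacted = 0.779 × 745 = 580.4 mol; ν_E = −2, so ξ = 580.4/2 = 290.2 mol.
Outlet amounts (n = n₀ + ν ξ):
  D: 1090 − 1(290.2) = 799.8
  E: 745 − 2(290.2) = 164.6
  F: 0 + 1(290.2) = 290.2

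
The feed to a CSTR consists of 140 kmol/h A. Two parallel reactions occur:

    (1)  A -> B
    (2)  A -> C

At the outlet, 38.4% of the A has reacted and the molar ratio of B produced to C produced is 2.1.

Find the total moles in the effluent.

140 kmol/h

Conversion of A: A consumed = 0.384 × 140 = 53.76 kmol/h = 1ξ₁ + 1ξ₂.
Selectivity: 1ξ₁ / (1ξ₂) = 2.1 → ξ₁ = 2.1 ξ₂.
Substitute: (1·2.1 + 1) ξ₂ = 53.76 → ξ₂ = 17.34 kmol/h, ξ₁ = 36.42 kmol/h.
Outlet amounts (n = n₀ + Σ ν·ξ):
  A: 140 − 1(36.42) − 1(17.34) = 86.24
  B: 0 + 1(36.42) = 36.42
  C: 0 + 1(17.34) = 17.34
Total out = 86.24 + 36.42 + 17.34 = 140 kmol/h.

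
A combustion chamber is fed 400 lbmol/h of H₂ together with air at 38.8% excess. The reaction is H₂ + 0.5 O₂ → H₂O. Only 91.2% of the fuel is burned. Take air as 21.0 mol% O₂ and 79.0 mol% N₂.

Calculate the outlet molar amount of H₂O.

Stoichiometric O₂ = 0.5 × 400 = 200 lbmol/h; O₂ fed = 200 × 1.388 = 277.6 lbmol/h.
N₂ fed = 277.6 × 79/21 = 1044 lbmol/h.
Fuel reacted = 0.912 × 400 → ξ = 364.8 lbmol/h.
Outlet (n = n₀ + ν ξ):
  H₂: 400 − 1(364.8) = 35.2
  O₂: 277.6 − 0.5(364.8) = 95.2
  N₂: 1044 (inert)
  H₂O: 0 + 1(364.8) = 364.8

365 lbmol/h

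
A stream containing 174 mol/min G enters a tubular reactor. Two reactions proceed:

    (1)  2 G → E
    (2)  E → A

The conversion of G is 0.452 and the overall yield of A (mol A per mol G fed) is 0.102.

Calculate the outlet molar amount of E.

21.6 mol/min

Conversion of G: G consumed = 2ξ₁ = 0.452 × 174 → ξ₁ = 39.32 mol/min.
Yield of A: 1ξ₂ / 174 = 0.102 → ξ₂ = 17.75 mol/min.
Outlet amounts (n = n₀ + Σ ν·ξ):
  G: 174 − 2(39.32) = 95.35
  E: 0 + 1(39.32) − 1(17.75) = 21.58
  A: 0 + 1(17.75) = 17.75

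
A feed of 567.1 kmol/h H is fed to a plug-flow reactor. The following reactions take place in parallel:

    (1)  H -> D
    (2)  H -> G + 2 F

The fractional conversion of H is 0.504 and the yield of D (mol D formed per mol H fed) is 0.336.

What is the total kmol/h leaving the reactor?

Yield of D: 1ξ₁ / 567.1 = 0.336 → ξ₁ = 190.5 kmol/h.
Conversion of H: 1ξ₁ + 1ξ₂ = 0.504 × 567.1 = 285.8 → ξ₂ = 95.27 kmol/h.
Outlet amounts (n = n₀ + Σ ν·ξ):
  H: 567.1 − 1(190.5) − 1(95.27) = 281.3
  D: 0 + 1(190.5) = 190.5
  G: 0 + 1(95.27) = 95.27
  F: 0 + 2(95.27) = 190.5
Total out = 281.3 + 190.5 + 95.27 + 190.5 = 757.6 kmol/h.

758 kmol/h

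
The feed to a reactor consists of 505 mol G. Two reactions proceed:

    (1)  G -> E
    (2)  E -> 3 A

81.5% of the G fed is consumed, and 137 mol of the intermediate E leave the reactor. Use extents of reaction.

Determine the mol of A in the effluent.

824 mol

Conversion of G: G consumed = 1ξ₁ = 0.815 × 505 → ξ₁ = 411.6 mol.
E balance: n_E = 0 + 1ξ₁ − 1ξ₂ = 137 → ξ₂ = (1·411.6 − 137)/1 = 274.6 mol.
Outlet amounts (n = n₀ + Σ ν·ξ):
  G: 505 − 1(411.6) = 93.43
  E: 0 + 1(411.6) − 1(274.6) = 137
  A: 0 + 3(274.6) = 823.7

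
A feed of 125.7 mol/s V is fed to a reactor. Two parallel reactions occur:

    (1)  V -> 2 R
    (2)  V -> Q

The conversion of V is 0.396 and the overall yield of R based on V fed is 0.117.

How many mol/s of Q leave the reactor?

Yield of R: 2ξ₁ / 125.7 = 0.117 → ξ₁ = 7.353 mol/s.
Conversion of V: 1ξ₁ + 1ξ₂ = 0.396 × 125.7 = 49.78 → ξ₂ = 42.42 mol/s.
Outlet amounts (n = n₀ + Σ ν·ξ):
  V: 125.7 − 1(7.353) − 1(42.42) = 75.92
  R: 0 + 2(7.353) = 14.71
  Q: 0 + 1(42.42) = 42.42

42.4 mol/s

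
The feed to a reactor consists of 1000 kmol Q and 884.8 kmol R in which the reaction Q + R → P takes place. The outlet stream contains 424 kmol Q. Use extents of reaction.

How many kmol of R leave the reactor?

For Q: n = n₀ − 1ξ → 424 = 1000 − 1ξ, giving ξ = 576 kmol.
Outlet amounts (n = n₀ + ν ξ):
  Q: 1000 − 1(576) = 424
  R: 884.8 − 1(576) = 308.8
  P: 0 + 1(576) = 576

309 kmol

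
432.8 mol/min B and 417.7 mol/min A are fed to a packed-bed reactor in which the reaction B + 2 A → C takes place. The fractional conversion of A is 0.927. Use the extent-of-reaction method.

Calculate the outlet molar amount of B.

239 mol/min

A reacted = 0.927 × 417.7 = 387.2 mol/min; ν_A = −2, so ξ = 387.2/2 = 193.6 mol/min.
Outlet amounts (n = n₀ + ν ξ):
  B: 432.8 − 1(193.6) = 239.2
  A: 417.7 − 2(193.6) = 30.49
  C: 0 + 1(193.6) = 193.6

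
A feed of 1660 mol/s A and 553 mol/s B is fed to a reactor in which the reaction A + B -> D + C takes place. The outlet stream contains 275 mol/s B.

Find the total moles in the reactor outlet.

2210 mol/s

For B: n = n₀ − 1ξ → 275 = 553 − 1ξ, giving ξ = 278 mol/s.
Outlet amounts (n = n₀ + ν ξ):
  A: 1660 − 1(278) = 1382
  B: 553 − 1(278) = 275
  D: 0 + 1(278) = 278
  C: 0 + 1(278) = 278
Total out = 1382 + 275 + 278 + 278 = 2213 mol/s.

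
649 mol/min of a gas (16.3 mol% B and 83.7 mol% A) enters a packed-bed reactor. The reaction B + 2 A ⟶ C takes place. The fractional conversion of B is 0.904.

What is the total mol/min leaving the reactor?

458 mol/min

B reacted = 0.904 × 105.8 = 95.63 mol/min; ν_B = −1, so ξ = 95.63/1 = 95.63 mol/min.
Outlet amounts (n = n₀ + ν ξ):
  B: 105.8 − 1(95.63) = 10.16
  A: 543.2 − 2(95.63) = 352
  C: 0 + 1(95.63) = 95.63
Total out = 10.16 + 352 + 95.63 = 457.7 mol/min.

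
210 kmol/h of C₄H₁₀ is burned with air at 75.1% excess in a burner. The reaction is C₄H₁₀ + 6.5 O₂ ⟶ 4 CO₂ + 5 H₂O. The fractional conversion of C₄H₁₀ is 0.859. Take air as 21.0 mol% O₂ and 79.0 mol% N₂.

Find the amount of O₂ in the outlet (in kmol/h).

Stoichiometric O₂ = 6.5 × 210 = 1365 kmol/h; O₂ fed = 1365 × 1.751 = 2390 kmol/h.
N₂ fed = 2390 × 79/21 = 8991 kmol/h.
Fuel reacted = 0.859 × 210 → ξ = 180.4 kmol/h.
Outlet (n = n₀ + ν ξ):
  C₄H₁₀: 210 − 1(180.4) = 29.61
  O₂: 2390 − 6.5(180.4) = 1218
  N₂: 8991 (inert)
  CO₂: 0 + 4(180.4) = 721.6
  H₂O: 0 + 5(180.4) = 901.9

1220 kmol/h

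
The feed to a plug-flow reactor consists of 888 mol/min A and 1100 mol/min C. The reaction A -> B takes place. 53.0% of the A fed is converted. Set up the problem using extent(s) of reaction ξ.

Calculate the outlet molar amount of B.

471 mol/min

A reacted = 0.53 × 888 = 470.6 mol/min; ν_A = −1, so ξ = 470.6/1 = 470.6 mol/min.
Outlet amounts (n = n₀ + ν ξ):
  A: 888 − 1(470.6) = 417.4
  B: 0 + 1(470.6) = 470.6
  C: 1100 (inert)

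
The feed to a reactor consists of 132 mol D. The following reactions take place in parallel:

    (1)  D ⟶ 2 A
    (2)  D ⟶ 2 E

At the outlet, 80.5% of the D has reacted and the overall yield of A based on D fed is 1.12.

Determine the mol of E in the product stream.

64.7 mol

Yield of A: 2ξ₁ / 132 = 1.12 → ξ₁ = 73.92 mol.
Conversion of D: 1ξ₁ + 1ξ₂ = 0.805 × 132 = 106.3 → ξ₂ = 32.34 mol.
Outlet amounts (n = n₀ + Σ ν·ξ):
  D: 132 − 1(73.92) − 1(32.34) = 25.74
  A: 0 + 2(73.92) = 147.8
  E: 0 + 2(32.34) = 64.68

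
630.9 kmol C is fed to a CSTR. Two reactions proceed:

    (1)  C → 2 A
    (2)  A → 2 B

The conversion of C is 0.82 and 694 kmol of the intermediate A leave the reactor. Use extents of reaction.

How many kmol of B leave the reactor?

Conversion of C: C consumed = 1ξ₁ = 0.82 × 630.9 → ξ₁ = 517.3 kmol.
A balance: n_A = 0 + 2ξ₁ − 1ξ₂ = 694 → ξ₂ = (2·517.3 − 694)/1 = 340.7 kmol.
Outlet amounts (n = n₀ + Σ ν·ξ):
  C: 630.9 − 1(517.3) = 113.6
  A: 0 + 2(517.3) − 1(340.7) = 694
  B: 0 + 2(340.7) = 681.4

681 kmol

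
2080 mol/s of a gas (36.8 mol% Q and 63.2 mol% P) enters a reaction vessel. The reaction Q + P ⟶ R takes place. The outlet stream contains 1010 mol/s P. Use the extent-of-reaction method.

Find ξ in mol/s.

For P: n = n₀ − 1ξ → 1010 = 1315 − 1ξ, giving ξ = 304.6 mol/s.
Outlet amounts (n = n₀ + ν ξ):
  Q: 765.4 − 1(304.6) = 460.9
  P: 1315 − 1(304.6) = 1010
  R: 0 + 1(304.6) = 304.6

ξ = 305 mol/s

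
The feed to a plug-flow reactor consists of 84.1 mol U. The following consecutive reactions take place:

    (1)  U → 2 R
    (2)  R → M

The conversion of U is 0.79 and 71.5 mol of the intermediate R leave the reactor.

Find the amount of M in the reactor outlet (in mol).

61.4 mol

Conversion of U: U consumed = 1ξ₁ = 0.79 × 84.1 → ξ₁ = 66.44 mol.
R balance: n_R = 0 + 2ξ₁ − 1ξ₂ = 71.5 → ξ₂ = (2·66.44 − 71.5)/1 = 61.38 mol.
Outlet amounts (n = n₀ + Σ ν·ξ):
  U: 84.1 − 1(66.44) = 17.66
  R: 0 + 2(66.44) − 1(61.38) = 71.5
  M: 0 + 1(61.38) = 61.38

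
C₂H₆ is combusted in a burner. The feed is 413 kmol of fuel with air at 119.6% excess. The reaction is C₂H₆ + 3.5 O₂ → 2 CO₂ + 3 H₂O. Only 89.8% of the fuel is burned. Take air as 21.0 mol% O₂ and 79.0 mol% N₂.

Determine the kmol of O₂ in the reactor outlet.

1880 kmol

Stoichiometric O₂ = 3.5 × 413 = 1446 kmol; O₂ fed = 1446 × 2.196 = 3174 kmol.
N₂ fed = 3174 × 79/21 = 11940 kmol.
Fuel reacted = 0.898 × 413 → ξ = 370.9 kmol.
Outlet (n = n₀ + ν ξ):
  C₂H₆: 413 − 1(370.9) = 42.13
  O₂: 3174 − 3.5(370.9) = 1876
  N₂: 11940 (inert)
  CO₂: 0 + 2(370.9) = 741.7
  H₂O: 0 + 3(370.9) = 1113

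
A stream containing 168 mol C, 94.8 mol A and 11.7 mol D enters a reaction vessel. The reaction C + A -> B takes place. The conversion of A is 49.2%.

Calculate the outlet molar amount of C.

A reacted = 0.492 × 94.8 = 46.64 mol; ν_A = −1, so ξ = 46.64/1 = 46.64 mol.
Outlet amounts (n = n₀ + ν ξ):
  C: 168 − 1(46.64) = 121.4
  A: 94.8 − 1(46.64) = 48.16
  B: 0 + 1(46.64) = 46.64
  D: 11.7 (inert)

121 mol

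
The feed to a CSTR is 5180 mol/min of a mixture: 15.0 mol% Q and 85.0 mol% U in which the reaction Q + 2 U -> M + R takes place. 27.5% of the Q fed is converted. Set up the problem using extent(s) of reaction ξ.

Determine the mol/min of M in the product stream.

214 mol/min

Q reacted = 0.275 × 777 = 213.7 mol/min; ν_Q = −1, so ξ = 213.7/1 = 213.7 mol/min.
Outlet amounts (n = n₀ + ν ξ):
  Q: 777 − 1(213.7) = 563.3
  U: 4403 − 2(213.7) = 3976
  M: 0 + 1(213.7) = 213.7
  R: 0 + 1(213.7) = 213.7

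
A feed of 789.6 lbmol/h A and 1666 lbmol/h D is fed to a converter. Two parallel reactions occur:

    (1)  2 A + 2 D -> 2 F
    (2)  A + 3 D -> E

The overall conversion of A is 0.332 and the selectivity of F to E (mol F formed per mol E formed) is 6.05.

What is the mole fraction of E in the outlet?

0.0175

Conversion of A: A consumed = 0.332 × 789.6 = 262.1 lbmol/h = 2ξ₁ + 1ξ₂.
Selectivity: 2ξ₁ / (1ξ₂) = 6.05 → ξ₁ = 3.025 ξ₂.
Substitute: (2·3.025 + 1) ξ₂ = 262.1 → ξ₂ = 37.18 lbmol/h, ξ₁ = 112.5 lbmol/h.
Outlet amounts (n = n₀ + Σ ν·ξ):
  A: 789.6 − 2(112.5) − 1(37.18) = 527.5
  D: 1666 − 2(112.5) − 3(37.18) = 1329
  F: 0 + 2(112.5) = 225
  E: 0 + 1(37.18) = 37.18
Total out = 2119 lbmol/h; y_E = 37.18 / 2119 = 0.01755.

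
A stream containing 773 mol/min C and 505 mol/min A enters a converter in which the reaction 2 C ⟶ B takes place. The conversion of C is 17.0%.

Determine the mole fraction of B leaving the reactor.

0.0542

C reacted = 0.17 × 773 = 131.4 mol/min; ν_C = −2, so ξ = 131.4/2 = 65.7 mol/min.
Outlet amounts (n = n₀ + ν ξ):
  C: 773 − 2(65.7) = 641.6
  B: 0 + 1(65.7) = 65.7
  A: 505 (inert)
Total out = 1212 mol/min; y_B = 65.7 / 1212 = 0.0542.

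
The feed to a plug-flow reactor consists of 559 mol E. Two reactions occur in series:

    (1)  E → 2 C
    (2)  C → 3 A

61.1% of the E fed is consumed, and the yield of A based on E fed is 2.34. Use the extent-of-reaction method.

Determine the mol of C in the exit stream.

247 mol

Conversion of E: E consumed = 1ξ₁ = 0.611 × 559 → ξ₁ = 341.5 mol.
Yield of A: 3ξ₂ / 559 = 2.34 → ξ₂ = 436 mol.
Outlet amounts (n = n₀ + Σ ν·ξ):
  E: 559 − 1(341.5) = 217.5
  C: 0 + 2(341.5) − 1(436) = 247.1
  A: 0 + 3(436) = 1308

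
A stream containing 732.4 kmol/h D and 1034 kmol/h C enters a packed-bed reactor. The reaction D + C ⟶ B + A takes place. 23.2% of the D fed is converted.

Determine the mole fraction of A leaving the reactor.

0.0962

D reacted = 0.232 × 732.4 = 169.9 kmol/h; ν_D = −1, so ξ = 169.9/1 = 169.9 kmol/h.
Outlet amounts (n = n₀ + ν ξ):
  D: 732.4 − 1(169.9) = 562.5
  C: 1034 − 1(169.9) = 864.1
  B: 0 + 1(169.9) = 169.9
  A: 0 + 1(169.9) = 169.9
Total out = 1766 kmol/h; y_A = 169.9 / 1766 = 0.09619.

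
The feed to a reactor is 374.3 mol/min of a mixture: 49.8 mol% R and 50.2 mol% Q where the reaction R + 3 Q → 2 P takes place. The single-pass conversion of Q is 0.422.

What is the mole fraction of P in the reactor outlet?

Q reacted = 0.422 × 187.9 = 79.29 mol/min; ν_Q = −3, so ξ = 79.29/3 = 26.43 mol/min.
Outlet amounts (n = n₀ + ν ξ):
  R: 186.4 − 1(26.43) = 160
  Q: 187.9 − 3(26.43) = 108.6
  P: 0 + 2(26.43) = 52.86
Total out = 321.4 mol/min; y_P = 52.86 / 321.4 = 0.1645.

0.164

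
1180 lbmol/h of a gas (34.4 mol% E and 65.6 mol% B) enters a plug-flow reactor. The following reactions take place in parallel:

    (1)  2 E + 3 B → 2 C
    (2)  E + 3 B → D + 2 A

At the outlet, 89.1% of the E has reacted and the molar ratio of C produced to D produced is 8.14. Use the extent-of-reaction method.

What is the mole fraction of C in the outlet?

Conversion of E: E consumed = 0.891 × 405.9 = 361.7 lbmol/h = 2ξ₁ + 1ξ₂.
Selectivity: 2ξ₁ / (1ξ₂) = 8.14 → ξ₁ = 4.07 ξ₂.
Substitute: (2·4.07 + 1) ξ₂ = 361.7 → ξ₂ = 39.57 lbmol/h, ξ₁ = 161.1 lbmol/h.
Outlet amounts (n = n₀ + Σ ν·ξ):
  E: 405.9 − 2(161.1) − 1(39.57) = 44.25
  B: 774.1 − 3(161.1) − 3(39.57) = 172.2
  C: 0 + 2(161.1) = 322.1
  D: 0 + 1(39.57) = 39.57
  A: 0 + 2(39.57) = 79.14
Total out = 657.3 lbmol/h; y_C = 322.1 / 657.3 = 0.4901.

0.49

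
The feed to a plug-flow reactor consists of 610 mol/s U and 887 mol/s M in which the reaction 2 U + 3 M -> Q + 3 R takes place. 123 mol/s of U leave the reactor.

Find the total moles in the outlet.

For U: n = n₀ − 2ξ → 123 = 610 − 2ξ, giving ξ = 243.5 mol/s.
Outlet amounts (n = n₀ + ν ξ):
  U: 610 − 2(243.5) = 123
  M: 887 − 3(243.5) = 156.5
  Q: 0 + 1(243.5) = 243.5
  R: 0 + 3(243.5) = 730.5
Total out = 123 + 156.5 + 243.5 + 730.5 = 1254 mol/s.

1250 mol/s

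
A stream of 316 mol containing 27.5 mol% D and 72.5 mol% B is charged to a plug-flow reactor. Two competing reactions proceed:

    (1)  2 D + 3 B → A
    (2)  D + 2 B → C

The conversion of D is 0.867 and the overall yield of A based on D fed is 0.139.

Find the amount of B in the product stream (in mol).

90.5 mol

Yield of A: 1ξ₁ / 86.9 = 0.139 → ξ₁ = 12.08 mol.
Conversion of D: 2ξ₁ + 1ξ₂ = 0.867 × 86.9 = 75.34 → ξ₂ = 51.18 mol.
Outlet amounts (n = n₀ + Σ ν·ξ):
  D: 86.9 − 2(12.08) − 1(51.18) = 11.56
  B: 229.1 − 3(12.08) − 2(51.18) = 90.49
  A: 0 + 1(12.08) = 12.08
  C: 0 + 1(51.18) = 51.18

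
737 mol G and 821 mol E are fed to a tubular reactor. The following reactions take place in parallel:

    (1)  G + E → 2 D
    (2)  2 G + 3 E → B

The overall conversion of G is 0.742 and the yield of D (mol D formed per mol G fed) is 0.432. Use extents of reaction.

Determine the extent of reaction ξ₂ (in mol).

ξ₂ = 194 mol

Yield of D: 2ξ₁ / 737 = 0.432 → ξ₁ = 159.2 mol.
Conversion of G: 1ξ₁ + 2ξ₂ = 0.742 × 737 = 546.9 → ξ₂ = 193.8 mol.
Outlet amounts (n = n₀ + Σ ν·ξ):
  G: 737 − 1(159.2) − 2(193.8) = 190.1
  E: 821 − 1(159.2) − 3(193.8) = 80.31
  D: 0 + 2(159.2) = 318.4
  B: 0 + 1(193.8) = 193.8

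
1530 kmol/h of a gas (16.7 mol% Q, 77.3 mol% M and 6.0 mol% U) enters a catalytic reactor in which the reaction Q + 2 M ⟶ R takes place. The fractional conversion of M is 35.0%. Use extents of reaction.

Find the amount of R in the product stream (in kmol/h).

M reacted = 0.35 × 1183 = 413.9 kmol/h; ν_M = −2, so ξ = 413.9/2 = 207 kmol/h.
Outlet amounts (n = n₀ + ν ξ):
  Q: 255.5 − 1(207) = 48.54
  M: 1183 − 2(207) = 768.7
  R: 0 + 1(207) = 207
  U: 91.8 (inert)

207 kmol/h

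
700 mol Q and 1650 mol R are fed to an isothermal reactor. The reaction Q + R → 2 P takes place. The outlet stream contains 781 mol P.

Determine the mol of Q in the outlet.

310 mol

For P: n = n₀ + 2ξ → 781 = 0 + 2ξ, giving ξ = 390.5 mol.
Outlet amounts (n = n₀ + ν ξ):
  Q: 700 − 1(390.5) = 309.5
  R: 1650 − 1(390.5) = 1260
  P: 0 + 2(390.5) = 781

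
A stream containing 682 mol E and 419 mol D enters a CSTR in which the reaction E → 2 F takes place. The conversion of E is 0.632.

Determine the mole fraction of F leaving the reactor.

E reacted = 0.632 × 682 = 431 mol; ν_E = −1, so ξ = 431/1 = 431 mol.
Outlet amounts (n = n₀ + ν ξ):
  E: 682 − 1(431) = 251
  F: 0 + 2(431) = 862
  D: 419 (inert)
Total out = 1532 mol; y_F = 862 / 1532 = 0.5627.

0.563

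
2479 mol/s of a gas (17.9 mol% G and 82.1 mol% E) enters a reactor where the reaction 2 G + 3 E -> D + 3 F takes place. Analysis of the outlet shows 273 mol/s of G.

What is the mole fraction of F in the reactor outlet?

0.107

For G: n = n₀ − 2ξ → 273 = 443.7 − 2ξ, giving ξ = 85.37 mol/s.
Outlet amounts (n = n₀ + ν ξ):
  G: 443.7 − 2(85.37) = 273
  E: 2035 − 3(85.37) = 1779
  D: 0 + 1(85.37) = 85.37
  F: 0 + 3(85.37) = 256.1
Total out = 2394 mol/s; y_F = 256.1 / 2394 = 0.107.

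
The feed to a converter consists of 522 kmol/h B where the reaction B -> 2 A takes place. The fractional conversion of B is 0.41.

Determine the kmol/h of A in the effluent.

428 kmol/h

B reacted = 0.41 × 522 = 214 kmol/h; ν_B = −1, so ξ = 214/1 = 214 kmol/h.
Outlet amounts (n = n₀ + ν ξ):
  B: 522 − 1(214) = 308
  A: 0 + 2(214) = 428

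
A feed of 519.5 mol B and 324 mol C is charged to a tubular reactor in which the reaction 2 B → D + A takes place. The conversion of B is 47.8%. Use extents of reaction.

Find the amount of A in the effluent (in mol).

124 mol

B reacted = 0.478 × 519.5 = 248.3 mol; ν_B = −2, so ξ = 248.3/2 = 124.2 mol.
Outlet amounts (n = n₀ + ν ξ):
  B: 519.5 − 2(124.2) = 271.2
  D: 0 + 1(124.2) = 124.2
  A: 0 + 1(124.2) = 124.2
  C: 324 (inert)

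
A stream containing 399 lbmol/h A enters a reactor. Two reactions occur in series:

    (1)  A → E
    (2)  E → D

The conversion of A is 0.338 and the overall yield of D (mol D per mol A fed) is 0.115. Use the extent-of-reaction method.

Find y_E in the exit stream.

Conversion of A: A consumed = 1ξ₁ = 0.338 × 399 → ξ₁ = 134.9 lbmol/h.
Yield of D: 1ξ₂ / 399 = 0.115 → ξ₂ = 45.89 lbmol/h.
Outlet amounts (n = n₀ + Σ ν·ξ):
  A: 399 − 1(134.9) = 264.1
  E: 0 + 1(134.9) − 1(45.89) = 88.98
  D: 0 + 1(45.89) = 45.89
Total out = 399 lbmol/h; y_E = 88.98 / 399 = 0.223.

0.223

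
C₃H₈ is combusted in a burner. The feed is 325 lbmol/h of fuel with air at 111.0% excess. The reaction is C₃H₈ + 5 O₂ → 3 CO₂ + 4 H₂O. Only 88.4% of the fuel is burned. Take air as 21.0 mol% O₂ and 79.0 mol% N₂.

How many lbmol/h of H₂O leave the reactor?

Stoichiometric O₂ = 5 × 325 = 1625 lbmol/h; O₂ fed = 1625 × 2.110 = 3429 lbmol/h.
N₂ fed = 3429 × 79/21 = 12900 lbmol/h.
Fuel reacted = 0.884 × 325 → ξ = 287.3 lbmol/h.
Outlet (n = n₀ + ν ξ):
  C₃H₈: 325 − 1(287.3) = 37.7
  O₂: 3429 − 5(287.3) = 1992
  N₂: 12900 (inert)
  CO₂: 0 + 3(287.3) = 861.9
  H₂O: 0 + 4(287.3) = 1149

1150 lbmol/h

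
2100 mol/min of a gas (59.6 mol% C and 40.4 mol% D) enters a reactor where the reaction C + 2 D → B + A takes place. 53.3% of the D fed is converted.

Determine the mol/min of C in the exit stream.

D reacted = 0.533 × 848.4 = 452.2 mol/min; ν_D = −2, so ξ = 452.2/2 = 226.1 mol/min.
Outlet amounts (n = n₀ + ν ξ):
  C: 1252 − 1(226.1) = 1026
  D: 848.4 − 2(226.1) = 396.2
  B: 0 + 1(226.1) = 226.1
  A: 0 + 1(226.1) = 226.1

1030 mol/min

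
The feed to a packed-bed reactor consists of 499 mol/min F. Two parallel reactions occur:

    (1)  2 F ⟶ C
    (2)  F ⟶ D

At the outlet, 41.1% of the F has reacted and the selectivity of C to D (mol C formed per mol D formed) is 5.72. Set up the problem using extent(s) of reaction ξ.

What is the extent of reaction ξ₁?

ξ₁ = 94.3 mol/min

Conversion of F: F consumed = 0.411 × 499 = 205.1 mol/min = 2ξ₁ + 1ξ₂.
Selectivity: 1ξ₁ / (1ξ₂) = 5.72 → ξ₁ = 5.72 ξ₂.
Substitute: (2·5.72 + 1) ξ₂ = 205.1 → ξ₂ = 16.49 mol/min, ξ₁ = 94.3 mol/min.
Outlet amounts (n = n₀ + Σ ν·ξ):
  F: 499 − 2(94.3) − 1(16.49) = 293.9
  C: 0 + 1(94.3) = 94.3
  D: 0 + 1(16.49) = 16.49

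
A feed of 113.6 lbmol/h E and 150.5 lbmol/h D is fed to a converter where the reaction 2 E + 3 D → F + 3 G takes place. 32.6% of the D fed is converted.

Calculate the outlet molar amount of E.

80.9 lbmol/h

D reacted = 0.326 × 150.5 = 49.06 lbmol/h; ν_D = −3, so ξ = 49.06/3 = 16.35 lbmol/h.
Outlet amounts (n = n₀ + ν ξ):
  E: 113.6 − 2(16.35) = 80.89
  D: 150.5 − 3(16.35) = 101.4
  F: 0 + 1(16.35) = 16.35
  G: 0 + 3(16.35) = 49.06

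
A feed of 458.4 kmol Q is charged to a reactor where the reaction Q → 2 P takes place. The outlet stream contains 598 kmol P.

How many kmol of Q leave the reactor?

159 kmol

For P: n = n₀ + 2ξ → 598 = 0 + 2ξ, giving ξ = 299 kmol.
Outlet amounts (n = n₀ + ν ξ):
  Q: 458.4 − 1(299) = 159.4
  P: 0 + 2(299) = 598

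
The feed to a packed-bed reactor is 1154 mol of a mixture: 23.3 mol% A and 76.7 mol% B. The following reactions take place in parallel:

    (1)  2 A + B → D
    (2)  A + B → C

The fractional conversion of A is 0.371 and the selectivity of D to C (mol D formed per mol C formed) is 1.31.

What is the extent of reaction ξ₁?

Conversion of A: A consumed = 0.371 × 268.9 = 99.76 mol = 2ξ₁ + 1ξ₂.
Selectivity: 1ξ₁ / (1ξ₂) = 1.31 → ξ₁ = 1.31 ξ₂.
Substitute: (2·1.31 + 1) ξ₂ = 99.76 → ξ₂ = 27.56 mol, ξ₁ = 36.1 mol.
Outlet amounts (n = n₀ + Σ ν·ξ):
  A: 268.9 − 2(36.1) − 1(27.56) = 169.1
  B: 885.1 − 1(36.1) − 1(27.56) = 821.5
  D: 0 + 1(36.1) = 36.1
  C: 0 + 1(27.56) = 27.56

ξ₁ = 36.1 mol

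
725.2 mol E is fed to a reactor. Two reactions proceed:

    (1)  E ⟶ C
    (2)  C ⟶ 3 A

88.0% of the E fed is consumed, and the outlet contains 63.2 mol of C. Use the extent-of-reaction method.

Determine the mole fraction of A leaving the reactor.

Conversion of E: E consumed = 1ξ₁ = 0.88 × 725.2 → ξ₁ = 638.2 mol.
C balance: n_C = 0 + 1ξ₁ − 1ξ₂ = 63.2 → ξ₂ = (1·638.2 − 63.2)/1 = 575 mol.
Outlet amounts (n = n₀ + Σ ν·ξ):
  E: 725.2 − 1(638.2) = 87.02
  C: 0 + 1(638.2) − 1(575) = 63.2
  A: 0 + 3(575) = 1725
Total out = 1875 mol; y_A = 1725 / 1875 = 0.9199.

0.92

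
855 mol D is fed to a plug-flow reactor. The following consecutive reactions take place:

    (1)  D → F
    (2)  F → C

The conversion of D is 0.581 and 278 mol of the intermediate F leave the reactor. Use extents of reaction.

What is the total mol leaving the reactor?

Conversion of D: D consumed = 1ξ₁ = 0.581 × 855 → ξ₁ = 496.8 mol.
F balance: n_F = 0 + 1ξ₁ − 1ξ₂ = 278 → ξ₂ = (1·496.8 − 278)/1 = 218.8 mol.
Outlet amounts (n = n₀ + Σ ν·ξ):
  D: 855 − 1(496.8) = 358.2
  F: 0 + 1(496.8) − 1(218.8) = 278
  C: 0 + 1(218.8) = 218.8
Total out = 358.2 + 278 + 218.8 = 855 mol.

855 mol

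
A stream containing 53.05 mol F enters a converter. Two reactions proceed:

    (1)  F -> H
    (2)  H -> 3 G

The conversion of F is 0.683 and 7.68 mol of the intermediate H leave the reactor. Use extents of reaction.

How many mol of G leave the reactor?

85.7 mol

Conversion of F: F consumed = 1ξ₁ = 0.683 × 53.05 → ξ₁ = 36.23 mol.
H balance: n_H = 0 + 1ξ₁ − 1ξ₂ = 7.68 → ξ₂ = (1·36.23 − 7.68)/1 = 28.55 mol.
Outlet amounts (n = n₀ + Σ ν·ξ):
  F: 53.05 − 1(36.23) = 16.82
  H: 0 + 1(36.23) − 1(28.55) = 7.68
  G: 0 + 3(28.55) = 85.66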